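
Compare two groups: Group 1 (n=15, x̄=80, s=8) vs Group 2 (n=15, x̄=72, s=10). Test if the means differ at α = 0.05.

Pooled sp = 9.06. t = 2.419, df = 28. Critical t = ±2.048. Reject H₀.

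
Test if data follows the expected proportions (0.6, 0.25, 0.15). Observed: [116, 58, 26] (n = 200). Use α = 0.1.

Expected: [120.0, 50.0, 30.0]. χ² = 1.947. df = 2, critical = 4.605. Fail to reject H₀.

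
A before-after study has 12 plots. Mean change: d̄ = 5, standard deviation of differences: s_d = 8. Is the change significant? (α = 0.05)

t = d̄/(s_d/√n) = 5/(8/√12) = 2.165. df = 11, critical t = ±2.201. Fail to reject H₀.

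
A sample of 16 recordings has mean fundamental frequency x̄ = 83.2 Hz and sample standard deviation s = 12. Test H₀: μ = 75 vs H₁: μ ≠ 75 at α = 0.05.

t = (x̄ - μ₀)/(s/√n) = (83.2 - 75)/(12/√16) = 2.733. df = 15, critical t = ±2.131. Reject H₀.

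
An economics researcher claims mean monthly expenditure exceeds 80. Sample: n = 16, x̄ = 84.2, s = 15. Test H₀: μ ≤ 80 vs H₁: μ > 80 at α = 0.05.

t = (84.2 - 80)/(15/√16) = 1.12, df = 15. Critical t = 1.753. Fail to reject H₀.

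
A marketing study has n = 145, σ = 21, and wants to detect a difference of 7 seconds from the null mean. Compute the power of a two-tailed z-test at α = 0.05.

SE = σ/√n = 21/√145 = 1.744. Non-centrality λ = d/SE = 7/1.744 = 4.014. Power ≈ Φ(λ - z_{α/2}) = Φ(4.014 - 1.96) = Φ(2.054) = 0.98.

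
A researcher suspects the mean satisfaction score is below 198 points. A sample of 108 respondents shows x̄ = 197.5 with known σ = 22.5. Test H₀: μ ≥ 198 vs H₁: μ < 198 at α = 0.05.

z = -0.231. Critical value: -1.645. Fail to reject H₀.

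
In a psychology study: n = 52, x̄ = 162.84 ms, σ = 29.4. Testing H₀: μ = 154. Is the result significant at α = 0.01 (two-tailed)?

z = (162.84 - 154)/(29.4/√52) = 2.168. Since |z| ≤ 2.576, not significant at α = 0.01.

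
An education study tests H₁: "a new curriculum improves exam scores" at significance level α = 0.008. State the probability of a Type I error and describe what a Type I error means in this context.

P(Type I error) = α = 0.008. A Type I error is rejecting H₀ when H₀ is actually true (false positive) — here, concluding that a new curriculum improves exam scores when in fact this is not the case. Consequence: adopting a curriculum that gives no real benefit — disruption for nothing.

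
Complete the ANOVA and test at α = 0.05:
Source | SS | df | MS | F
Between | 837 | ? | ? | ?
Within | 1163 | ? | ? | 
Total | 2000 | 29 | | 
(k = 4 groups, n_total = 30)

df_between = 3, df_within = 26. MS_between = 279.0, MS_within = 44.73. F = 6.237, F_crit ≈ 2.975. Reject H₀.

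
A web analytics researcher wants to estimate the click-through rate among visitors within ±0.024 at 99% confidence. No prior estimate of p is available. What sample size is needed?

Conservative approach: use p = 0.5 (maximizes p(1-p) = 0.25). n = z²(0.25)/E² = 2.576²×0.25/0.024² = 2880.1 → n = 2881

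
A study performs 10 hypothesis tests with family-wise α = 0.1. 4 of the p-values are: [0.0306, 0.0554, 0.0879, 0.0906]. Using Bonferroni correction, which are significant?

Bonferroni α = 0.1/10 = 0.01. None of the given p-values are significant.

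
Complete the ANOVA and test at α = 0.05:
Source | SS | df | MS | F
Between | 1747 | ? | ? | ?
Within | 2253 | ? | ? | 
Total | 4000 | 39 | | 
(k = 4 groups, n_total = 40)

df_between = 3, df_within = 36. MS_between = 582.33, MS_within = 62.58. F = 9.305, F_crit ≈ 2.866. Reject H₀.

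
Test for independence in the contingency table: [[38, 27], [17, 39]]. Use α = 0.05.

χ² = 9.584. df = 1, critical = 3.841. Reject H₀. Variables are dependent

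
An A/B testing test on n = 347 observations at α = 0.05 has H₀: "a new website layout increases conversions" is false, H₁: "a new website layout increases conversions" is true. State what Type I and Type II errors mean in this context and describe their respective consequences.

Type I (false positive): concluding that a new website layout increases conversions when it is not — rolling out a layout that doesn't actually help — wasted engineering effort. Type II (false negative): failing to conclude that a new website layout increases conversions when it is — discarding a layout that would have improved conversions — lost revenue. Which is costlier depends on domain priorities and is a judgement call rather than a statistical fact.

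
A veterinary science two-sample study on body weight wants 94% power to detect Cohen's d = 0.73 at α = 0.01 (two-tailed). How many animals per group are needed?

z_{α/2} = 2.576, z_β = Φ⁻¹(0.94) = 1.555. For medium effect (d = 0.73): n per group = 2(z_{α/2} + z_β)²/d² = 2(2.576 + 1.555)²/0.73² = 64.05 → 65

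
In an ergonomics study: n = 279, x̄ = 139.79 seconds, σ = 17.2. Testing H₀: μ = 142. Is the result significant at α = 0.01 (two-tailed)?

z = (139.79 - 142)/(17.2/√279) = -2.146. Since |z| ≤ 2.576, not significant at α = 0.01.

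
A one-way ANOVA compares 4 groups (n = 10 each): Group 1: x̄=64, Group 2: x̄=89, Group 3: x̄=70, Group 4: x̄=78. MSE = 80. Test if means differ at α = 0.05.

Grand mean = 75.25. SS_between = 3507.5, MS_between = 1169.17. F = 14.615, F_crit ≈ 2.866. Reject H₀.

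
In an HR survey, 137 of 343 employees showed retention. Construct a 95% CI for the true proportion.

p̂ = 0.399. CI = p̂ ± z*√(p̂(1-p̂)/n) = (0.348, 0.451)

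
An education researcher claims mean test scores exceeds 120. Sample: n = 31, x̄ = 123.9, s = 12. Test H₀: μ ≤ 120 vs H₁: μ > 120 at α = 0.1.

t = (123.9 - 120)/(12/√31) = 1.81, df = 30. Critical t = 1.31. Reject H₀.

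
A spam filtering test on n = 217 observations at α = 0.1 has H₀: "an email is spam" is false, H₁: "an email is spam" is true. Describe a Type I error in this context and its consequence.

Type I error: rejecting H₀ when it is true — concluding that an email is spam when in fact it is not. Consequence: a legitimate email is sent to the spam folder and the user misses it.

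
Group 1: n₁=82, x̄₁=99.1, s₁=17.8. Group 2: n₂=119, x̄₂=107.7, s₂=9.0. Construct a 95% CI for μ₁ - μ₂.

Difference = -8.6. SE = √(17.8²/82 + 9.0²/119) = 2.132. CI = (-12.78, -4.42)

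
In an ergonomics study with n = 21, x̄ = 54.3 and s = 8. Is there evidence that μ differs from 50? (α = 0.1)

t = (x̄ - μ₀)/(s/√n) = (54.3 - 50)/(8/√21) = 2.463. df = 20, critical t = ±1.725. Reject H₀.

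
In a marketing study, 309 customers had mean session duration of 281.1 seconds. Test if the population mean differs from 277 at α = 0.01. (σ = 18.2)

z = (x̄ - μ₀)/(σ/√n) = (281.1 - 277)/(18.2/√309) = 3.96. Critical value: ±2.576. Since |3.96| > 2.576, Reject H₀.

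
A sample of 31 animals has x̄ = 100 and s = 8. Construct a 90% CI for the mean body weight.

CI = x̄ ± t*(s/√n) = 100 ± 1.697(8/√31) = (97.56, 102.44)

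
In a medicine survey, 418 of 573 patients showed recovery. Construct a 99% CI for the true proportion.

p̂ = 0.729. CI = p̂ ± z*√(p̂(1-p̂)/n) = (0.682, 0.777)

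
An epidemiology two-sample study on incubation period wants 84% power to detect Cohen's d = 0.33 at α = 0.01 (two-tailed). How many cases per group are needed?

z_{α/2} = 2.576, z_β = Φ⁻¹(0.84) = 0.994. For small effect (d = 0.33): n per group = 2(z_{α/2} + z_β)²/d² = 2(2.576 + 0.994)²/0.33² = 234.1 → 235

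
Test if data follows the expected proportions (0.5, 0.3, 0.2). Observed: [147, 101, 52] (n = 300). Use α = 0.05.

Expected: [150.0, 90.0, 60.0]. χ² = 2.471. df = 2, critical = 5.991. Fail to reject H₀.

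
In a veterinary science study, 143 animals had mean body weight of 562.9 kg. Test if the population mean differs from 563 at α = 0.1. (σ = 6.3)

z = (x̄ - μ₀)/(σ/√n) = (562.9 - 563)/(6.3/√143) = -0.19. Critical value: ±1.645. Since |-0.19| ≤ 1.645, Fail to reject H₀.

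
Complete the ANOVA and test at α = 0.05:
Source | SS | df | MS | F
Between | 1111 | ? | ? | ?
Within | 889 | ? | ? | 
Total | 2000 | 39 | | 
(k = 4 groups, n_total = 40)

df_between = 3, df_within = 36. MS_between = 370.33, MS_within = 24.69. F = 14.997, F_crit ≈ 2.866. Reject H₀.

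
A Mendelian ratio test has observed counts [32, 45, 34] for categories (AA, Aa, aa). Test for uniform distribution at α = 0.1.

Expected = 37 each. χ² = Σ(O-E)²/E = 2.649. df = 2, critical value = 4.605. Fail to reject H₀.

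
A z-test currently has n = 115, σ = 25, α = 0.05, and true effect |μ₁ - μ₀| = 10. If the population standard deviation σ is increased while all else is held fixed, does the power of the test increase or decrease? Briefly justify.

Power decreases: a larger σ inflates the standard error σ/√n, pulling the sampling distribution under H₁ back toward the critical value.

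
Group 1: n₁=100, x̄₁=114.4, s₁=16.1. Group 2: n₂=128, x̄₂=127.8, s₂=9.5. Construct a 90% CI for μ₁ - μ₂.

Difference = -13.4. SE = √(16.1²/100 + 9.5²/128) = 1.816. CI = (-16.39, -10.41)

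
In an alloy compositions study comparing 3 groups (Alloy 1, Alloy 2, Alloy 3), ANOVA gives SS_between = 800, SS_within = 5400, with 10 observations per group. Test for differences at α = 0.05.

df_between = 2, df_within = 27. F = MS_between/MS_within = 400.0/200.0 = 2.0. F_crit ≈ 3.354. Fail to reject H₀.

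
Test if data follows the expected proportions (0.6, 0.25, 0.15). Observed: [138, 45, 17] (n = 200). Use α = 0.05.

Expected: [120.0, 50.0, 30.0]. χ² = 8.833. df = 2, critical = 5.991. Reject H₀.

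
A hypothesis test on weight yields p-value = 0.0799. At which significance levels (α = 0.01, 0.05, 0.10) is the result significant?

p = 0.0799. Significant at: α = 0.1.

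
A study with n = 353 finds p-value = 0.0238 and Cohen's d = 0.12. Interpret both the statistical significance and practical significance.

Statistically significant (p = 0.0238 < 0.05). Cohen's d = 0.12 indicates a very small effect size. Both statistical and practical significance should be considered.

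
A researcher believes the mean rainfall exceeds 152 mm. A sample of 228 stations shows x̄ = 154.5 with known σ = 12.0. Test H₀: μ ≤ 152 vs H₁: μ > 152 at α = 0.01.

z = 3.146. Critical value: 2.33. Reject H₀.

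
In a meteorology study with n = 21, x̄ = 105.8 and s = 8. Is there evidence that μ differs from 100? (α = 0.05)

t = (x̄ - μ₀)/(s/√n) = (105.8 - 100)/(8/√21) = 3.322. df = 20, critical t = ±2.086. Reject H₀.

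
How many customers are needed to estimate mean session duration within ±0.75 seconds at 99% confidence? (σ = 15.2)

n = (z*σ/E)² = (2.576×15.2/0.75)² = 2725.6 → n = 2726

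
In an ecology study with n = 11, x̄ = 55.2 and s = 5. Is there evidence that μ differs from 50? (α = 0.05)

t = (x̄ - μ₀)/(s/√n) = (55.2 - 50)/(5/√11) = 3.449. df = 10, critical t = ±2.228. Reject H₀.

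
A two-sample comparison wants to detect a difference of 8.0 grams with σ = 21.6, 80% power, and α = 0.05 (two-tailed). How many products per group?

n per group = 2(z_α/2 + z_β)²σ²/d² = 2×(1.96 + 0.84)²×21.6²/8.0² = 114.3 → n = 115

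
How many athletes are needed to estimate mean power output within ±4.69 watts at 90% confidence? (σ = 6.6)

n = (z*σ/E)² = (1.645×6.6/4.69)² = 5.4 → n = 6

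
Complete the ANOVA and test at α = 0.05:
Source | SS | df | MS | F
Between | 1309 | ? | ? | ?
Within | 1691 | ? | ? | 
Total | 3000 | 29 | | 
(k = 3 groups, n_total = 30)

df_between = 2, df_within = 27. MS_between = 654.5, MS_within = 62.63. F = 10.45, F_crit ≈ 3.354. Reject H₀.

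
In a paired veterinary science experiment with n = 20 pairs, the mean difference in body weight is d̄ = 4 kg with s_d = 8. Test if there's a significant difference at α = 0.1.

t = d̄/(s_d/√n) = 4/(8/√20) = 2.236. df = 19, critical t = ±1.729. Reject H₀.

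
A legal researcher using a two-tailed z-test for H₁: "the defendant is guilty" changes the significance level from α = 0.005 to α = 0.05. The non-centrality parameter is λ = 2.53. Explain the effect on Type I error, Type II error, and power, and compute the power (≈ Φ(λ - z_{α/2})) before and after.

Increasing α from 0.005 to 0.05:
• Type I error rate increases (α is the Type I rate by definition).
• Critical value moves from z_{α/2} = 2.807 to 1.96, so power = Φ(λ - z_{α/2}) goes from Φ(2.53 - 2.807) = 0.391 to Φ(2.53 - 1.96) = 0.716.
• Type II error rate β = 1 - power therefore decreases (0.609 → 0.284).
Appropriate when false negatives are costly — here, acquitting a guilty person.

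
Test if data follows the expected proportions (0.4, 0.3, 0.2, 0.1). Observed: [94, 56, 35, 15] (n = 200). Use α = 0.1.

Expected: [80.0, 60.0, 40.0, 20.0]. χ² = 4.592. df = 3, critical = 6.251. Fail to reject H₀.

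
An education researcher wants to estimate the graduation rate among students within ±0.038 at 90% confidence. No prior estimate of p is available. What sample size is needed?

Conservative approach: use p = 0.5 (maximizes p(1-p) = 0.25). n = z²(0.25)/E² = 1.645²×0.25/0.038² = 468.5 → n = 469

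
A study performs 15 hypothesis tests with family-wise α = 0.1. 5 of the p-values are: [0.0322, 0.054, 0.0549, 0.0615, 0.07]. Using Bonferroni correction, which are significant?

Bonferroni α = 0.1/15 = 0.00667. None of the given p-values are significant.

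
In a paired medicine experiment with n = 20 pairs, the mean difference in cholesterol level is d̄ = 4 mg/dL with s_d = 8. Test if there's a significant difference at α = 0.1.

t = d̄/(s_d/√n) = 4/(8/√20) = 2.236. df = 19, critical t = ±1.729. Reject H₀.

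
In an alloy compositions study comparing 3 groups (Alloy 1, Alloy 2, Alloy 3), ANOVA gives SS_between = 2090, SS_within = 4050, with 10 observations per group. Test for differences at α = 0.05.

df_between = 2, df_within = 27. F = MS_between/MS_within = 1045.0/150.0 = 6.967. F_crit ≈ 3.354. Reject H₀. At least one mean differs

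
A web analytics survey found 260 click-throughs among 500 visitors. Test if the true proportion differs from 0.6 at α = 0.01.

p̂ = 0.52, p₀ = 0.6. z = (p̂ - p₀)/√(p₀(1-p₀)/n) = -3.651. Critical: ±2.576. Reject H₀.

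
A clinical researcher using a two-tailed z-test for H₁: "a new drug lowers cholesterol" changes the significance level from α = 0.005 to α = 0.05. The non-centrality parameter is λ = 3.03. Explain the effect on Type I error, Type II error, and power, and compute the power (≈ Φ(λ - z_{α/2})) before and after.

Increasing α from 0.005 to 0.05:
• Type I error rate increases (α is the Type I rate by definition).
• Critical value moves from z_{α/2} = 2.807 to 1.96, so power = Φ(λ - z_{α/2}) goes from Φ(3.03 - 2.807) = 0.588 to Φ(3.03 - 1.96) = 0.858.
• Type II error rate β = 1 - power therefore decreases (0.412 → 0.142).
Appropriate when false negatives are costly — here, shelving an effective drug — patients miss out on a treatment that would have helped.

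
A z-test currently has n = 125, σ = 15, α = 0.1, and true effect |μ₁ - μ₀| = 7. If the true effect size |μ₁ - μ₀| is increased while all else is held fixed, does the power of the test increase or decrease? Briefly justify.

Power increases: a larger true effect increases the non-centrality λ = |μ₁ - μ₀|/(σ/√n).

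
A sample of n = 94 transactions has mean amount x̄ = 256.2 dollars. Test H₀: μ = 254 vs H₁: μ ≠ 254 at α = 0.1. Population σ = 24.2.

z = (x̄ - μ₀)/(σ/√n) = (256.2 - 254)/(24.2/√94) = 0.881. Critical value: ±1.645. Since |0.881| ≤ 1.645, Fail to reject H₀.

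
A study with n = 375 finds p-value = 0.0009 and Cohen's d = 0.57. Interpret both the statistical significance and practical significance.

Statistically significant (p = 0.0009 < 0.05). Cohen's d = 0.57 indicates a medium effect size. Both statistical and practical significance should be considered.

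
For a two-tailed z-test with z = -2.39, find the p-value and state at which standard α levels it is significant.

p = 2·P(Z > |-2.39|) = 2·(1 - Φ(2.39)) ≈ 0.0168. Significant at α = 0.1; Significant at α = 0.05.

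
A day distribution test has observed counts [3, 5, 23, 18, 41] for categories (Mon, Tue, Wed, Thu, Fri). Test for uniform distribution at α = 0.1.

Expected = 18 each. χ² = Σ(O-E)²/E = 52.667. df = 4, critical value = 7.779. Reject H₀.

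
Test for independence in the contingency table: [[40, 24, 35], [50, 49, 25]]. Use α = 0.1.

χ² = 8.645. df = 2, critical = 4.605. Reject H₀. Variables are dependent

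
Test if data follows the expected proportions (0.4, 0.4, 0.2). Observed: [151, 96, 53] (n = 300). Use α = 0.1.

Expected: [120.0, 120.0, 60.0]. χ² = 13.625. df = 2, critical = 4.605. Reject H₀.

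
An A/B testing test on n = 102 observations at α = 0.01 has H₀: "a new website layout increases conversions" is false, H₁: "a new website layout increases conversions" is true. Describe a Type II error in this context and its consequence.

Type II error: failing to reject H₀ when it is false — concluding that a new website layout increases conversions is not supported when in fact it is. Consequence: discarding a layout that would have improved conversions — lost revenue.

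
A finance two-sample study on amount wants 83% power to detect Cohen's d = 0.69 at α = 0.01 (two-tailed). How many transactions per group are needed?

z_{α/2} = 2.576, z_β = Φ⁻¹(0.83) = 0.954. For medium effect (d = 0.69): n per group = 2(z_{α/2} + z_β)²/d² = 2(2.576 + 0.954)²/0.69² = 52.3 → 53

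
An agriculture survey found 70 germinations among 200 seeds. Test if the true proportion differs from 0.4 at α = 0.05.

p̂ = 0.35, p₀ = 0.4. z = (p̂ - p₀)/√(p₀(1-p₀)/n) = -1.443. Critical: ±1.96. Fail to reject H₀.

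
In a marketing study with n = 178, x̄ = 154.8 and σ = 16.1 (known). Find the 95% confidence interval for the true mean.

CI = x̄ ± z*(σ/√n) = 154.8 ± 1.96(16.1/√178) = 154.8 ± 2.37 = (152.43, 157.17)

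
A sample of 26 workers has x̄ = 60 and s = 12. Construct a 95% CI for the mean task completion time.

CI = x̄ ± t*(s/√n) = 60 ± 2.06(12/√26) = (55.15, 64.85)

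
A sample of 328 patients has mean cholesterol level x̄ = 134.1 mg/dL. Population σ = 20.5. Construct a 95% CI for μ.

CI = x̄ ± z*(σ/√n) = 134.1 ± 1.96(20.5/√328) = 134.1 ± 2.22 = (131.88, 136.32)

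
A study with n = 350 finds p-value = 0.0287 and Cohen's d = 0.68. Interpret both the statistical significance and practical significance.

Statistically significant (p = 0.0287 < 0.05). Cohen's d = 0.68 indicates a medium effect size. Both statistical and practical significance should be considered.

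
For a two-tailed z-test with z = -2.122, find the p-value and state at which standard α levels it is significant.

p = 2·P(Z > |-2.122|) = 2·(1 - Φ(2.122)) ≈ 0.0338. Significant at α = 0.1; Significant at α = 0.05.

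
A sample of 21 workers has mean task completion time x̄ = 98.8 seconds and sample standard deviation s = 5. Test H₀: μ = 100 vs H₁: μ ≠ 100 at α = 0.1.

t = (x̄ - μ₀)/(s/√n) = (98.8 - 100)/(5/√21) = -1.1. df = 20, critical t = ±1.725. Fail to reject H₀.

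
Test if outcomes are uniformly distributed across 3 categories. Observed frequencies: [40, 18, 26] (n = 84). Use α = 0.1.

Expected = 28 each. χ² = Σ(O-E)²/E = 8.857. df = 2, critical value = 4.605. Reject H₀.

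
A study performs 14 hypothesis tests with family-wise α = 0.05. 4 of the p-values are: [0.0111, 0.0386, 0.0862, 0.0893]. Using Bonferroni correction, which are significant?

Bonferroni α = 0.05/14 = 0.00357. None of the given p-values are significant.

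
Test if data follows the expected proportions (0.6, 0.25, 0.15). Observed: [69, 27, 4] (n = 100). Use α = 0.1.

Expected: [60.0, 25.0, 15.0]. χ² = 9.577. df = 2, critical = 4.605. Reject H₀.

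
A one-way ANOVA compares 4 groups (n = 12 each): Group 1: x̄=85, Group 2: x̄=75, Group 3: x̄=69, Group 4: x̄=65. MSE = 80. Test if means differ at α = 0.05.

Grand mean = 73.5. SS_between = 2724.0, MS_between = 908.0. F = 11.35, F_crit ≈ 2.816. Reject H₀.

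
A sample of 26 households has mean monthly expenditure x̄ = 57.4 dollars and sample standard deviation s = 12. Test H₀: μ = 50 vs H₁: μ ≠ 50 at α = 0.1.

t = (x̄ - μ₀)/(s/√n) = (57.4 - 50)/(12/√26) = 3.144. df = 25, critical t = ±1.708. Reject H₀.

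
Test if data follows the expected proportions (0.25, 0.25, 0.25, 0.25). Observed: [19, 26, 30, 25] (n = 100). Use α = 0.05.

Expected: [25.0, 25.0, 25.0, 25.0]. χ² = 2.48. df = 3, critical = 7.815. Fail to reject H₀.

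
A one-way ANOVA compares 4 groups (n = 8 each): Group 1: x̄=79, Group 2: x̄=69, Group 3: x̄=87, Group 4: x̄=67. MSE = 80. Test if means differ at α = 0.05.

Grand mean = 75.5. SS_between = 2072.0, MS_between = 690.67. F = 8.633, F_crit ≈ 2.947. Reject H₀.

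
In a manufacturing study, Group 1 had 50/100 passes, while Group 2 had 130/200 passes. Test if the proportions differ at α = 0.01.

p̂₁ = 0.5, p̂₂ = 0.65, pooled p̂ = 0.6. z = -2.5. Critical: ±2.576. Fail to reject H₀.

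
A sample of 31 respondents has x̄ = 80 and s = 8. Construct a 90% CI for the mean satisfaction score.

CI = x̄ ± t*(s/√n) = 80 ± 1.697(8/√31) = (77.56, 82.44)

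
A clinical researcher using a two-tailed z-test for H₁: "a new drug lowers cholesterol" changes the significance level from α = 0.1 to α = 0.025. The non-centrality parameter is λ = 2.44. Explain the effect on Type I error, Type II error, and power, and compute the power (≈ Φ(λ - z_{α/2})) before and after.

Decreasing α from 0.1 to 0.025:
• Type I error rate decreases (α is the Type I rate by definition).
• Critical value moves from z_{α/2} = 1.645 to 2.241, so power = Φ(λ - z_{α/2}) goes from Φ(2.44 - 1.645) = 0.787 to Φ(2.44 - 2.241) = 0.579.
• Type II error rate β = 1 - power therefore increases (0.213 → 0.421).
Appropriate when false positives are costly — here, approving an ineffective drug — patients take a useless medication and may skip effective alternatives.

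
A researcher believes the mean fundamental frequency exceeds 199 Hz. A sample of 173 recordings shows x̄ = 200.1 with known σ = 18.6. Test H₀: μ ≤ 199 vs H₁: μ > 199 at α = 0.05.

z = 0.778. Critical value: 1.645. Fail to reject H₀.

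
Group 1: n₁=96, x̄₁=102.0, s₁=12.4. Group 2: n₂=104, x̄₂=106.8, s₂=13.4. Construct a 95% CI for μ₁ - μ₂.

Difference = -4.8. SE = √(12.4²/96 + 13.4²/104) = 1.824. CI = (-8.38, -1.22)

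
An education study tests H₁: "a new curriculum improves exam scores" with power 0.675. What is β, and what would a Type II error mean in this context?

β = 1 - power = 1 - 0.675 = 0.325. A Type II error is failing to reject H₀ when H₀ is false (false negative) — here, failing to conclude that a new curriculum improves exam scores when in fact it is true. Consequence: keeping the old curriculum when the new one would have helped students.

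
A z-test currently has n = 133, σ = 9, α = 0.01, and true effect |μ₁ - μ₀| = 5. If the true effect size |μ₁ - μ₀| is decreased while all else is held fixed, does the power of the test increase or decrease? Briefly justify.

Power decreases: a smaller true effect decreases the non-centrality λ = |μ₁ - μ₀|/(σ/√n).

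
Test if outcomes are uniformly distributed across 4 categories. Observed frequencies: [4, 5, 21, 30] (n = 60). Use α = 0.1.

Expected = 15 each. χ² = Σ(O-E)²/E = 32.133. df = 3, critical value = 6.251. Reject H₀.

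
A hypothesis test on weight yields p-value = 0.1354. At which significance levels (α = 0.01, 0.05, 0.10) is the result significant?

p = 0.1354. Not significant at any of the given levels.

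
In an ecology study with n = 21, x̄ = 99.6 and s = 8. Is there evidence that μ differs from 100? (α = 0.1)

t = (x̄ - μ₀)/(s/√n) = (99.6 - 100)/(8/√21) = -0.229. df = 20, critical t = ±1.725. Fail to reject H₀.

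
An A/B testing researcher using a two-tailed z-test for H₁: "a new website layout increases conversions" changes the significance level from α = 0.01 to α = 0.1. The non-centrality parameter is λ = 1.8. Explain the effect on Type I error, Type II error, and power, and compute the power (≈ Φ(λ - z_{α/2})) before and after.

Increasing α from 0.01 to 0.1:
• Type I error rate increases (α is the Type I rate by definition).
• Critical value moves from z_{α/2} = 2.576 to 1.645, so power = Φ(λ - z_{α/2}) goes from Φ(1.8 - 2.576) = 0.219 to Φ(1.8 - 1.645) = 0.562.
• Type II error rate β = 1 - power therefore decreases (0.781 → 0.438).
Appropriate when false negatives are costly — here, discarding a layout that would have improved conversions — lost revenue.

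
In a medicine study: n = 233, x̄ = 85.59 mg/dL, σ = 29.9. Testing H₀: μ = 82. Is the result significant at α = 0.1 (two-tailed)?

z = (85.59 - 82)/(29.9/√233) = 1.833. Since |z| > 1.645, significant at α = 0.1.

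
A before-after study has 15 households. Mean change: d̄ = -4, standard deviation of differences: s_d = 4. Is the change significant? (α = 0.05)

t = d̄/(s_d/√n) = -4/(4/√15) = -3.873. df = 14, critical t = ±2.145. Reject H₀.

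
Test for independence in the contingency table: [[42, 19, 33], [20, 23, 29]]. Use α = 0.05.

χ² = 5.629. df = 2, critical = 5.991. Fail to reject H₀. No evidence of dependence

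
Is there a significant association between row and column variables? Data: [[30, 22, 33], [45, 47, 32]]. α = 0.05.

χ² = 4.969. df = 2, critical = 5.991. Fail to reject H₀. No evidence of dependence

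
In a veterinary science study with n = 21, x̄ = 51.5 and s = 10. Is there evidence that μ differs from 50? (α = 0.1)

t = (x̄ - μ₀)/(s/√n) = (51.5 - 50)/(10/√21) = 0.687. df = 20, critical t = ±1.725. Fail to reject H₀.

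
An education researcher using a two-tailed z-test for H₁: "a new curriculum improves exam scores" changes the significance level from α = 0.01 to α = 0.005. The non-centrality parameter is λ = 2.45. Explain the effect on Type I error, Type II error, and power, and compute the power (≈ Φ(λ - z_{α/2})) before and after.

Decreasing α from 0.01 to 0.005:
• Type I error rate decreases (α is the Type I rate by definition).
• Critical value moves from z_{α/2} = 2.576 to 2.807, so power = Φ(λ - z_{α/2}) goes from Φ(2.45 - 2.576) = 0.45 to Φ(2.45 - 2.807) = 0.361.
• Type II error rate β = 1 - power therefore increases (0.55 → 0.639).
Appropriate when false positives are costly — here, adopting a curriculum that gives no real benefit — disruption for nothing.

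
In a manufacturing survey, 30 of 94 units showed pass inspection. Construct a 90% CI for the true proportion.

p̂ = 0.319. CI = p̂ ± z*√(p̂(1-p̂)/n) = (0.24, 0.398)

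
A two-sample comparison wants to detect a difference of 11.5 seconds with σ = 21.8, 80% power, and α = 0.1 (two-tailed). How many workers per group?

n per group = 2(z_α/2 + z_β)²σ²/d² = 2×(1.645 + 0.84)²×21.8²/11.5² = 44.4 → n = 45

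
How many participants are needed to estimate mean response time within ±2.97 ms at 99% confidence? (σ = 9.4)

n = (z*σ/E)² = (2.576×9.4/2.97)² = 66.5 → n = 67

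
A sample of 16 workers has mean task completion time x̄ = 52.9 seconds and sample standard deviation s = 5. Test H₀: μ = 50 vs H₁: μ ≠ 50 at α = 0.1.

t = (x̄ - μ₀)/(s/√n) = (52.9 - 50)/(5/√16) = 2.32. df = 15, critical t = ±1.753. Reject H₀.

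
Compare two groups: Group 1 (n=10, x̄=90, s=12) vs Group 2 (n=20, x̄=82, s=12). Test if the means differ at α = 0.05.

Pooled sp = 12.0. t = 1.721, df = 28. Critical t = ±2.048. Fail to reject H₀.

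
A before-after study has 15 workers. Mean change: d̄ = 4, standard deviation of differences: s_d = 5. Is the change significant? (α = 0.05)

t = d̄/(s_d/√n) = 4/(5/√15) = 3.098. df = 14, critical t = ±2.145. Reject H₀.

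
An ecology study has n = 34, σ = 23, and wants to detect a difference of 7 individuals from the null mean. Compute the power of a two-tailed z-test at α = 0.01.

SE = σ/√n = 23/√34 = 3.944. Non-centrality λ = d/SE = 7/3.944 = 1.775. Power ≈ Φ(λ - z_{α/2}) = Φ(1.775 - 2.576) = Φ(-0.801) = 0.211.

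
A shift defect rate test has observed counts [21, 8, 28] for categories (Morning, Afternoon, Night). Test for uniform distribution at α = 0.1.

Expected = 19 each. χ² = Σ(O-E)²/E = 10.842. df = 2, critical value = 4.605. Reject H₀.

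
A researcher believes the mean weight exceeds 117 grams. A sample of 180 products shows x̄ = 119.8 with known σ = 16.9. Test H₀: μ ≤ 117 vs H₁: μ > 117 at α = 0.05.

z = 2.223. Critical value: 1.645. Reject H₀.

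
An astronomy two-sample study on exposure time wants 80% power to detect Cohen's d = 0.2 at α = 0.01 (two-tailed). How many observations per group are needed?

z_{α/2} = 2.576, z_β = Φ⁻¹(0.8) = 0.842. For small effect (d = 0.2): n per group = 2(z_{α/2} + z_β)²/d² = 2(2.576 + 0.842)²/0.2² = 584.1 → 585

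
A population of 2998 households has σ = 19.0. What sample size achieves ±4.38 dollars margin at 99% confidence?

Without FPC: n₀ = (2.576×19.0/4.38)² = 124.868. With FPC: n = n₀N/(n₀+N-1) = 119.9 → n = 120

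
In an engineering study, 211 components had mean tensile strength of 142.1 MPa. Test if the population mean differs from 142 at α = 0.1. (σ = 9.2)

z = (x̄ - μ₀)/(σ/√n) = (142.1 - 142)/(9.2/√211) = 0.158. Critical value: ±1.645. Since |0.158| ≤ 1.645, Fail to reject H₀.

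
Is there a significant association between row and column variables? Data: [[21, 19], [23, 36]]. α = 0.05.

χ² = 1.764. df = 1, critical = 3.841. Fail to reject H₀. No evidence of dependence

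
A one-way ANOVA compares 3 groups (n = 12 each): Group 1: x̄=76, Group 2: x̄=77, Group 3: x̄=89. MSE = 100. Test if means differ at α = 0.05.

Grand mean = 80.67. SS_between = 1256.0, MS_between = 628.0. F = 6.28, F_crit ≈ 3.285. Reject H₀.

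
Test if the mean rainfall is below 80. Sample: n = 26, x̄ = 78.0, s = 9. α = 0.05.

t = (78.0 - 80)/(9/√26) = -1.133, df = 25. Critical t = -1.708. Fail to reject H₀.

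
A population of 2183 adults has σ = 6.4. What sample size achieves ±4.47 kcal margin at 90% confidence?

Without FPC: n₀ = (1.645×6.4/4.47)² = 5.547. With FPC: n = n₀N/(n₀+N-1) = 5.5 → n = 6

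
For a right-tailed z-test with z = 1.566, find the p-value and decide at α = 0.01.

p = P(Z > 1.566) = 1 - Φ(1.566) ≈ 0.0587. Since p ≥ 0.01, fail to reject H₀ (not significant) at α = 0.01.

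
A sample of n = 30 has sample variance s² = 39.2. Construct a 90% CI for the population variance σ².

df = 29. χ²_{0.05} = 42.557, χ²_{0.95} = 17.708. CI for σ² = ((n-1)s²/χ²_{α/2}, (n-1)s²/χ²_{1-α/2}) = (29·39.2/42.557, 29·39.2/17.708) = (26.71, 64.2)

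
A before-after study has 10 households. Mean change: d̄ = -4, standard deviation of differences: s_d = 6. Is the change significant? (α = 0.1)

t = d̄/(s_d/√n) = -4/(6/√10) = -2.108. df = 9, critical t = ±1.833. Reject H₀.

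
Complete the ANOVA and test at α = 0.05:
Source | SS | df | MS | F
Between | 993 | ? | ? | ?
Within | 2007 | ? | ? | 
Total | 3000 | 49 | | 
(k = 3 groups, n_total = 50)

df_between = 2, df_within = 47. MS_between = 496.5, MS_within = 42.7. F = 11.627, F_crit ≈ 3.195. Reject H₀.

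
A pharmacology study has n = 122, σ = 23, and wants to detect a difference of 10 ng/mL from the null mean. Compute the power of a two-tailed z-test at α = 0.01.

SE = σ/√n = 23/√122 = 2.082. Non-centrality λ = d/SE = 10/2.082 = 4.802. Power ≈ Φ(λ - z_{α/2}) = Φ(4.802 - 2.576) = Φ(2.226) = 0.987.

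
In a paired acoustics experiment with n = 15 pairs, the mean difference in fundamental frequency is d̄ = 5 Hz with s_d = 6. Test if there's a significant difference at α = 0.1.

t = d̄/(s_d/√n) = 5/(6/√15) = 3.227. df = 14, critical t = ±1.761. Reject H₀.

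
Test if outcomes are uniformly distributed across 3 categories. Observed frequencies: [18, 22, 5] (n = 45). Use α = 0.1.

Expected = 15 each. χ² = Σ(O-E)²/E = 10.533. df = 2, critical value = 4.605. Reject H₀.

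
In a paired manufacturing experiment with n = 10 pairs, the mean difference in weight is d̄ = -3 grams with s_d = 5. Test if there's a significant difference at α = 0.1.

t = d̄/(s_d/√n) = -3/(5/√10) = -1.897. df = 9, critical t = ±1.833. Reject H₀.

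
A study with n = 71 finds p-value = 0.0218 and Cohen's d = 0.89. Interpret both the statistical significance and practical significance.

Statistically significant (p = 0.0218 < 0.05). Cohen's d = 0.89 indicates a large effect size. Both statistical and practical significance should be considered.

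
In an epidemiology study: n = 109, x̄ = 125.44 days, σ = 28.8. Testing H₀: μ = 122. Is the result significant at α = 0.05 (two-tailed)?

z = (125.44 - 122)/(28.8/√109) = 1.247. Since |z| ≤ 1.96, not significant at α = 0.05.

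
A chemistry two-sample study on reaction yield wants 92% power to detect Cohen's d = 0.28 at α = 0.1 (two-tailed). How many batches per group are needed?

z_{α/2} = 1.645, z_β = Φ⁻¹(0.92) = 1.405. For small effect (d = 0.28): n per group = 2(z_{α/2} + z_β)²/d² = 2(1.645 + 1.405)²/0.28² = 237.3 → 238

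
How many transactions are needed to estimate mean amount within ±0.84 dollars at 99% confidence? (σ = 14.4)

n = (z*σ/E)² = (2.576×14.4/0.84)² = 1950.1 → n = 1951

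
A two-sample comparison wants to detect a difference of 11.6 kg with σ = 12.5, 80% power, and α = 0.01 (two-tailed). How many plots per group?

n per group = 2(z_α/2 + z_β)²σ²/d² = 2×(2.576 + 0.84)²×12.5²/11.6² = 27.1 → n = 28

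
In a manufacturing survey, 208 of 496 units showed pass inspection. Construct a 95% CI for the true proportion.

p̂ = 0.419. CI = p̂ ± z*√(p̂(1-p̂)/n) = (0.376, 0.463)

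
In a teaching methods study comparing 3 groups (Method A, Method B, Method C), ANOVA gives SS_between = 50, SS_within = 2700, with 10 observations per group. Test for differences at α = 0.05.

df_between = 2, df_within = 27. F = MS_between/MS_within = 25.0/100.0 = 0.25. F_crit ≈ 3.354. Fail to reject H₀.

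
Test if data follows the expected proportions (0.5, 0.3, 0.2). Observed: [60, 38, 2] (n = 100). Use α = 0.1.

Expected: [50.0, 30.0, 20.0]. χ² = 20.333. df = 2, critical = 4.605. Reject H₀.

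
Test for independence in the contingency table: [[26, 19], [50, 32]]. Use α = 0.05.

χ² = 0.124. df = 1, critical = 3.841. Fail to reject H₀. No evidence of dependence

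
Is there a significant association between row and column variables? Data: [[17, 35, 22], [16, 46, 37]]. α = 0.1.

χ² = 1.762. df = 2, critical = 4.605. Fail to reject H₀. No evidence of dependence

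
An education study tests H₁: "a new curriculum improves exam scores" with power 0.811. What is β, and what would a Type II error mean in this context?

β = 1 - power = 1 - 0.811 = 0.189. A Type II error is failing to reject H₀ when H₀ is false (false negative) — here, failing to conclude that a new curriculum improves exam scores when in fact it is true. Consequence: keeping the old curriculum when the new one would have helped students.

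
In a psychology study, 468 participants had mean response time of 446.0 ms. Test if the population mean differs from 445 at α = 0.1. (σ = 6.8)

z = (x̄ - μ₀)/(σ/√n) = (446.0 - 445)/(6.8/√468) = 3.181. Critical value: ±1.645. Since |3.181| > 1.645, Reject H₀.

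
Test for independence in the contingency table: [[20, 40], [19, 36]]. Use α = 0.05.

χ² = 0.019. df = 1, critical = 3.841. Fail to reject H₀. No evidence of dependence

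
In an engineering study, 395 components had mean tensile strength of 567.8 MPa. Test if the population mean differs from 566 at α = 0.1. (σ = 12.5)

z = (x̄ - μ₀)/(σ/√n) = (567.8 - 566)/(12.5/√395) = 2.862. Critical value: ±1.645. Since |2.862| > 1.645, Reject H₀.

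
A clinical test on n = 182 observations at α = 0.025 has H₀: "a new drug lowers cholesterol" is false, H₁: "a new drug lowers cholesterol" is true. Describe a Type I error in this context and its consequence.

Type I error: rejecting H₀ when it is true — concluding that a new drug lowers cholesterol when in fact it is not. Consequence: approving an ineffective drug — patients take a useless medication and may skip effective alternatives.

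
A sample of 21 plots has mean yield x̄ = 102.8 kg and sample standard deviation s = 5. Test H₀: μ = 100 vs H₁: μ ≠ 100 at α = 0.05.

t = (x̄ - μ₀)/(s/√n) = (102.8 - 100)/(5/√21) = 2.566. df = 20, critical t = ±2.086. Reject H₀.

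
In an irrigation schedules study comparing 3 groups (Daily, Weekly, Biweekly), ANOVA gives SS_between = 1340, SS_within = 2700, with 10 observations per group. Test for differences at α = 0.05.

df_between = 2, df_within = 27. F = MS_between/MS_within = 670.0/100.0 = 6.7. F_crit ≈ 3.354. Reject H₀. At least one mean differs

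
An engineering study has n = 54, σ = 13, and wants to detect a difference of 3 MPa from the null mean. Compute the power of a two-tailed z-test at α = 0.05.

SE = σ/√n = 13/√54 = 1.769. Non-centrality λ = d/SE = 3/1.769 = 1.696. Power ≈ Φ(λ - z_{α/2}) = Φ(1.696 - 1.96) = Φ(-0.264) = 0.396.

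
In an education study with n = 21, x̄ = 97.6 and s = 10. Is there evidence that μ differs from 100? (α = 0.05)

t = (x̄ - μ₀)/(s/√n) = (97.6 - 100)/(10/√21) = -1.1. df = 20, critical t = ±2.086. Fail to reject H₀.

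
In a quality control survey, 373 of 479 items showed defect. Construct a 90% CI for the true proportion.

p̂ = 0.779. CI = p̂ ± z*√(p̂(1-p̂)/n) = (0.748, 0.81)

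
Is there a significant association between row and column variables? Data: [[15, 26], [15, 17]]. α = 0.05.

χ² = 0.786. df = 1, critical = 3.841. Fail to reject H₀. No evidence of dependence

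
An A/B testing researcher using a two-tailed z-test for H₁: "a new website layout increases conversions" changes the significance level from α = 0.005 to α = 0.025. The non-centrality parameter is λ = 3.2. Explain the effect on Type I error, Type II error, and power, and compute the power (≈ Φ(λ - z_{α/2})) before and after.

Increasing α from 0.005 to 0.025:
• Type I error rate increases (α is the Type I rate by definition).
• Critical value moves from z_{α/2} = 2.807 to 2.241, so power = Φ(λ - z_{α/2}) goes from Φ(3.2 - 2.807) = 0.653 to Φ(3.2 - 2.241) = 0.831.
• Type II error rate β = 1 - power therefore decreases (0.347 → 0.169).
Appropriate when false negatives are costly — here, discarding a layout that would have improved conversions — lost revenue.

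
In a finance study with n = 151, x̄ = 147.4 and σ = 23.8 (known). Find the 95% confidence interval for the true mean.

CI = x̄ ± z*(σ/√n) = 147.4 ± 1.96(23.8/√151) = 147.4 ± 3.8 = (143.6, 151.2)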